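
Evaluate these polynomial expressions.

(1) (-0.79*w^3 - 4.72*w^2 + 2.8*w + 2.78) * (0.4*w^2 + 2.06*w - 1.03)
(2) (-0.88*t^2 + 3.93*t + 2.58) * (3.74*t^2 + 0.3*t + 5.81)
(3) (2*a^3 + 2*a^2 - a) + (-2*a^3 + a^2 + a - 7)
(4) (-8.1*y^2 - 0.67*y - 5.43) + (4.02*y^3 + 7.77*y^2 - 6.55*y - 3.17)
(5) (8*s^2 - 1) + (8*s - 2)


(1) = -0.316*w^5 - 3.5154*w^4 - 7.7895*w^3 + 11.7416*w^2 + 2.8428*w - 2.8634
(2) = -3.2912*t^4 + 14.4342*t^3 + 5.7154*t^2 + 23.6073*t + 14.9898
(3) = 3*a^2 - 7
(4) = 4.02*y^3 - 0.33*y^2 - 7.22*y - 8.6
(5) = 8*s^2 + 8*s - 3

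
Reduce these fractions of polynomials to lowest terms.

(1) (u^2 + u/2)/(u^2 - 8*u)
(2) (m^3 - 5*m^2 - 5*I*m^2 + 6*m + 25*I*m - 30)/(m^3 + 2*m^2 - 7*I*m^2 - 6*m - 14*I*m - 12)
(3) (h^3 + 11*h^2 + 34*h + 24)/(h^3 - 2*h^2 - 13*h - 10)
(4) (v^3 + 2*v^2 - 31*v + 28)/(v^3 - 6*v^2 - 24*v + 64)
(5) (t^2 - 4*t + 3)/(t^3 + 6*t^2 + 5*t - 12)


(1) = (2*u + 1)/(2*u - 16)
(2) = (m^2 + m*(-5 + I) - 5*I)/(m^2 + m*(2 - I) - 2*I)
(3) = (h^2 + 10*h + 24)/(h^2 - 3*h - 10)
(4) = (v^3 + 2*v^2 - 31*v + 28)/(v^3 - 6*v^2 - 24*v + 64)
(5) = (t - 3)/(t^2 + 7*t + 12)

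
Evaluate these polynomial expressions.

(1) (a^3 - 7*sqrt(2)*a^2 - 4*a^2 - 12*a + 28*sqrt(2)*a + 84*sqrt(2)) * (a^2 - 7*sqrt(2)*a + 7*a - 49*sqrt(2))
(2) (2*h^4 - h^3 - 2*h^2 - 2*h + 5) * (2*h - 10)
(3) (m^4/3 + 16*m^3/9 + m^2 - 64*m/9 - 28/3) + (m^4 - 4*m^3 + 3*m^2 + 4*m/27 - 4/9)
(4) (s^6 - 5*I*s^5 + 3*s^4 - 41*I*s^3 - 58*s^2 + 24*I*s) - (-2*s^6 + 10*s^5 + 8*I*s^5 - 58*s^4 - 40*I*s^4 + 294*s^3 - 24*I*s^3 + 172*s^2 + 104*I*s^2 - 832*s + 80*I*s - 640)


(1) = a^5 - 14*sqrt(2)*a^4 + 3*a^4 - 42*sqrt(2)*a^3 + 58*a^3 + 210*a^2 + 560*sqrt(2)*a^2 - 3920*a + 1176*sqrt(2)*a - 8232
(2) = 4*h^5 - 22*h^4 + 6*h^3 + 16*h^2 + 30*h - 50
(3) = 4*m^4/3 - 20*m^3/9 + 4*m^2 - 188*m/27 - 88/9
(4) = 3*s^6 - 10*s^5 - 13*I*s^5 + 61*s^4 + 40*I*s^4 - 294*s^3 - 17*I*s^3 - 230*s^2 - 104*I*s^2 + 832*s - 56*I*s + 640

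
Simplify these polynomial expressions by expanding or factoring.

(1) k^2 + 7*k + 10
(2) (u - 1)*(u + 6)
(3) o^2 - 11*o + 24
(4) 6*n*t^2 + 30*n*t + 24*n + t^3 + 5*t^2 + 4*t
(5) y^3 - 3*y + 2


(1) = (k + 2)*(k + 5)
(2) = u^2 + 5*u - 6
(3) = (o - 8)*(o - 3)
(4) = (6*n + t)*(t + 1)*(t + 4)
(5) = (y - 1)^2*(y + 2)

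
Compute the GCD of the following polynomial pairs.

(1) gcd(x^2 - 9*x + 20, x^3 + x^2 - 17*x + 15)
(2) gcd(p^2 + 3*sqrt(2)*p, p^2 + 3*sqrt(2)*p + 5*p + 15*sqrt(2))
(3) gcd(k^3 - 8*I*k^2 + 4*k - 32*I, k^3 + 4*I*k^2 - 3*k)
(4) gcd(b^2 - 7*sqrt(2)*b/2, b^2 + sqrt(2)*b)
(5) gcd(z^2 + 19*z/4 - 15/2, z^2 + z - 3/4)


(1) = gcd((x - 5)*(x - 4), (x - 3)*(x - 1)*(x + 5)) = 1
(2) = gcd(p*(p + 3*sqrt(2)), (p + 5)*(p + 3*sqrt(2))) = p + 3*sqrt(2)
(3) = 1
(4) = b
(5) = 1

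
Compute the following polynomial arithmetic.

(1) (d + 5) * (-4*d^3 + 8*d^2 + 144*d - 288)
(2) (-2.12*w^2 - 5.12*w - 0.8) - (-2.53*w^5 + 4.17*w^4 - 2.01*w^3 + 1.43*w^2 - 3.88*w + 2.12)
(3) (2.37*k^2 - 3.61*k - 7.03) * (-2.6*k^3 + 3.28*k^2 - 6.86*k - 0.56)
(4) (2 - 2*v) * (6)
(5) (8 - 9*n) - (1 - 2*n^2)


(1) = -4*d^4 - 12*d^3 + 184*d^2 + 432*d - 1440
(2) = 2.53*w^5 - 4.17*w^4 + 2.01*w^3 - 3.55*w^2 - 1.24*w - 2.92
(3) = -6.162*k^5 + 17.1596*k^4 - 9.821*k^3 + 0.379*k^2 + 50.2474*k + 3.9368
(4) = 12 - 12*v
(5) = 2*n^2 - 9*n + 7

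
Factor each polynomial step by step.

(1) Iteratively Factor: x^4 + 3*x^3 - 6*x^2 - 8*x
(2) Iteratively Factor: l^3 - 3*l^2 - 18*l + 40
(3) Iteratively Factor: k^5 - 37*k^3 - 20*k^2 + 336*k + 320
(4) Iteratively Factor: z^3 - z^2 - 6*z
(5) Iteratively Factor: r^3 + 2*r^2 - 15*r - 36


(1) = (x + 1)*(x^3 + 2*x^2 - 8*x) = (x + 1)*(x + 4)*(x^2 - 2*x) = (x - 2)*(x + 1)*(x + 4)*(x)
(2) = (l - 2)*(l^2 - l - 20) = (l - 5)*(l - 2)*(l + 4)
(3) = (k + 4)*(k^4 - 4*k^3 - 21*k^2 + 64*k + 80) = (k - 4)*(k + 4)*(k^3 - 21*k - 20) = (k - 5)*(k - 4)*(k + 4)*(k^2 + 5*k + 4) = (k - 5)*(k - 4)*(k + 1)*(k + 4)*(k + 4)
(4) = (z + 2)*(z^2 - 3*z) = z*(z + 2)*(z - 3)
(5) = (r + 3)*(r^2 - r - 12) = (r + 3)^2*(r - 4)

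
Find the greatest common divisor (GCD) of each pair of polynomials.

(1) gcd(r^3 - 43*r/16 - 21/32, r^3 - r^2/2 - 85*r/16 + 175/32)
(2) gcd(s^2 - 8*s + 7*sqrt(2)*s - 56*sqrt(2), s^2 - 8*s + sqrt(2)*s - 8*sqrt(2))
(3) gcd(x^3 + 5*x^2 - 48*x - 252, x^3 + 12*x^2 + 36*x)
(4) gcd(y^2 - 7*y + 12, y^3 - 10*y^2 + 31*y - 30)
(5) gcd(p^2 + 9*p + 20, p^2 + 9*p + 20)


(1) = gcd((r - 7/4)*(r + 1/4)*(r + 3/2), (r - 7/4)*(r - 5/4)*(r + 5/2)) = r - 7/4
(2) = s - 8
(3) = x^2 + 12*x + 36
(4) = gcd((y - 4)*(y - 3), (y - 5)*(y - 3)*(y - 2)) = y - 3
(5) = p^2 + 9*p + 20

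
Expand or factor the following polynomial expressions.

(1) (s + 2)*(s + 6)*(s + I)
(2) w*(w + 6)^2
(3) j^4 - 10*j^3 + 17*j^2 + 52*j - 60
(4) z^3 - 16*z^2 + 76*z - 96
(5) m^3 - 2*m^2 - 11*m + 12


(1) = s^3 + 8*s^2 + I*s^2 + 12*s + 8*I*s + 12*I
(2) = w^3 + 12*w^2 + 36*w
(3) = (j - 6)*(j - 5)*(j - 1)*(j + 2)
(4) = (z - 8)*(z - 6)*(z - 2)
(5) = (m - 4)*(m - 1)*(m + 3)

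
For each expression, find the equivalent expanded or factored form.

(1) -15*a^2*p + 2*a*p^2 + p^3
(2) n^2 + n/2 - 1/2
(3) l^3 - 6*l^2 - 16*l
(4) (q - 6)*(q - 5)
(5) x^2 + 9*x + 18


(1) = p*(-3*a + p)*(5*a + p)
(2) = (n - 1/2)*(n + 1)
(3) = l*(l - 8)*(l + 2)
(4) = q^2 - 11*q + 30
(5) = (x + 3)*(x + 6)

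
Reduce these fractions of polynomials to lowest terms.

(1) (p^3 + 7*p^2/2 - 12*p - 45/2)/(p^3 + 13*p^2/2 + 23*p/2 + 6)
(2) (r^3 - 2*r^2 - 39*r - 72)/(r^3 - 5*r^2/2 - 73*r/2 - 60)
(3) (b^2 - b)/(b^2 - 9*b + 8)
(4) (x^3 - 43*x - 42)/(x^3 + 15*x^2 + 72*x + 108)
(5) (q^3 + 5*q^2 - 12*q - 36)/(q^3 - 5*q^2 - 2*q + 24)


(1) = (p^2 + 2*p - 15)/(p^2 + 5*p + 4)
(2) = (2*r + 6)/(2*r + 5)
(3) = b/(b - 8)
(4) = (x^2 - 6*x - 7)/(x^2 + 9*x + 18)
(5) = (q + 6)/(q - 4)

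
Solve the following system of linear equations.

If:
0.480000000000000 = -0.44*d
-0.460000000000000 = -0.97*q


Then:
d = -1.09
q = 0.47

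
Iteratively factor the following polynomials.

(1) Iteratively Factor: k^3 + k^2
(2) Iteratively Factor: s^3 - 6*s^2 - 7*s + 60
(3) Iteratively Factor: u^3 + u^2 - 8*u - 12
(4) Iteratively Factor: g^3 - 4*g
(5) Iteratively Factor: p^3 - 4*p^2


(1) = (k)*(k^2 + k) = k*(k + 1)*(k)
(2) = (s + 3)*(s^2 - 9*s + 20) = (s - 5)*(s + 3)*(s - 4)
(3) = (u + 2)*(u^2 - u - 6) = (u + 2)^2*(u - 3)
(4) = (g - 2)*(g^2 + 2*g) = g*(g - 2)*(g + 2)
(5) = (p)*(p^2 - 4*p) = p^2*(p - 4)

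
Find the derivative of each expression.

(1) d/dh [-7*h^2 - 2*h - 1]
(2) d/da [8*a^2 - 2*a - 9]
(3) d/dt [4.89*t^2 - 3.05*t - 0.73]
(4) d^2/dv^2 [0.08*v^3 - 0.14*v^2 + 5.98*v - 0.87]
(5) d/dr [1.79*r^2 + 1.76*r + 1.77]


(1) = -14*h - 2
(2) = 16*a - 2
(3) = 9.78*t - 3.05
(4) = 0.48*v - 0.28
(5) = 3.58*r + 1.76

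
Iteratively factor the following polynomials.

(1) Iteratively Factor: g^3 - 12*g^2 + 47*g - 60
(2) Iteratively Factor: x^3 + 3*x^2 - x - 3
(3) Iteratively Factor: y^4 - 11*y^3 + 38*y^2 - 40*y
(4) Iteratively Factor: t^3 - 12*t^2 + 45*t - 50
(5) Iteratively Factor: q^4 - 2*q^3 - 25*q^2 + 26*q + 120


(1) = (g - 4)*(g^2 - 8*g + 15) = (g - 5)*(g - 4)*(g - 3)
(2) = (x + 1)*(x^2 + 2*x - 3) = (x + 1)*(x + 3)*(x - 1)
(3) = (y - 2)*(y^3 - 9*y^2 + 20*y) = y*(y - 2)*(y^2 - 9*y + 20) = y*(y - 4)*(y - 2)*(y - 5)
(4) = (t - 5)*(t^2 - 7*t + 10) = (t - 5)^2*(t - 2)
(5) = (q - 3)*(q^3 + q^2 - 22*q - 40) = (q - 5)*(q - 3)*(q^2 + 6*q + 8) = (q - 5)*(q - 3)*(q + 4)*(q + 2)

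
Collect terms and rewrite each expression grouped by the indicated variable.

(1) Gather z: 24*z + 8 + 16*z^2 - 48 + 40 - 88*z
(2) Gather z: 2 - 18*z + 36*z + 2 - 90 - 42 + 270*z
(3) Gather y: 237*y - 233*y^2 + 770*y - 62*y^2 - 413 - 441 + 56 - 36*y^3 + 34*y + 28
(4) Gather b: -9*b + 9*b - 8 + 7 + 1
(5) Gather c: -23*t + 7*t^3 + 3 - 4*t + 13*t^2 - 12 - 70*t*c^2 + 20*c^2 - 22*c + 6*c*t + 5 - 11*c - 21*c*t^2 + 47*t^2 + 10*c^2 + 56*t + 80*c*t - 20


(1) = 16*z^2 - 64*z
(2) = 288*z - 128
(3) = -36*y^3 - 295*y^2 + 1041*y - 770
(4) = 0
(5) = c^2*(30 - 70*t) + c*(-21*t^2 + 86*t - 33) + 7*t^3 + 60*t^2 + 29*t - 24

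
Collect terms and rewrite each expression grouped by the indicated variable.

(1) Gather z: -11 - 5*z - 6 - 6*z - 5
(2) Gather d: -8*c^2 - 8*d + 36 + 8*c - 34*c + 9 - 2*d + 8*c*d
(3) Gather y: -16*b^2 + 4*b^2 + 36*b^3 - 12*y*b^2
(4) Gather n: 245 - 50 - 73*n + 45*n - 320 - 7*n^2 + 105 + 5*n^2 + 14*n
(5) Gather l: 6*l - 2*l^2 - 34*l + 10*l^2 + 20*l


(1) = -11*z - 22
(2) = -8*c^2 - 26*c + d*(8*c - 10) + 45
(3) = 36*b^3 - 12*b^2*y - 12*b^2
(4) = -2*n^2 - 14*n - 20
(5) = 8*l^2 - 8*l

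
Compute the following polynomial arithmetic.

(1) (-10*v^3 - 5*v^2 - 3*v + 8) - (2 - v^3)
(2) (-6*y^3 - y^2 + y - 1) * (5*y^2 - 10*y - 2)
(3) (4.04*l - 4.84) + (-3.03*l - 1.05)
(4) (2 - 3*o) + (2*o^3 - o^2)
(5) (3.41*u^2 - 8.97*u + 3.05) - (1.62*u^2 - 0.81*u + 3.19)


(1) = -9*v^3 - 5*v^2 - 3*v + 6
(2) = -30*y^5 + 55*y^4 + 27*y^3 - 13*y^2 + 8*y + 2
(3) = 1.01*l - 5.89
(4) = 2*o^3 - o^2 - 3*o + 2
(5) = 1.79*u^2 - 8.16*u - 0.14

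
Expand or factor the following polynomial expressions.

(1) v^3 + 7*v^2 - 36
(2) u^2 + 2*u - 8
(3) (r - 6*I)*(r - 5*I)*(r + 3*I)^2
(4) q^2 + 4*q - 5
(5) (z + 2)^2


(1) = (v - 2)*(v + 3)*(v + 6)
(2) = (u - 2)*(u + 4)
(3) = r^4 - 5*I*r^3 + 27*r^2 - 81*I*r + 270
(4) = (q - 1)*(q + 5)
(5) = z^2 + 4*z + 4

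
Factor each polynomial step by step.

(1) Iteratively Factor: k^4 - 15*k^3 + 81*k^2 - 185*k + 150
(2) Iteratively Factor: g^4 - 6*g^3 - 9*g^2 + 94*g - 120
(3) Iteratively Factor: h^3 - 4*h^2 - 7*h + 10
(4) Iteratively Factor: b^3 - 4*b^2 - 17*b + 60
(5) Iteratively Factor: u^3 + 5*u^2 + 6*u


(1) = (k - 2)*(k^3 - 13*k^2 + 55*k - 75) = (k - 5)*(k - 2)*(k^2 - 8*k + 15) = (k - 5)^2*(k - 2)*(k - 3)
(2) = (g - 2)*(g^3 - 4*g^2 - 17*g + 60) = (g - 3)*(g - 2)*(g^2 - g - 20) = (g - 3)*(g - 2)*(g + 4)*(g - 5)
(3) = (h + 2)*(h^2 - 6*h + 5) = (h - 1)*(h + 2)*(h - 5)
(4) = (b - 5)*(b^2 + b - 12) = (b - 5)*(b - 3)*(b + 4)
(5) = (u + 3)*(u^2 + 2*u) = (u + 2)*(u + 3)*(u)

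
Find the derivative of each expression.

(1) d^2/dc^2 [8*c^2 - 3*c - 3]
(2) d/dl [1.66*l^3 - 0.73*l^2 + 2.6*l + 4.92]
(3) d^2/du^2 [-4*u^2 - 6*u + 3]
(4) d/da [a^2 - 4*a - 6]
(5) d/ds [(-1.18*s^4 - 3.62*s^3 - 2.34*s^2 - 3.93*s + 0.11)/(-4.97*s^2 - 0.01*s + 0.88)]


(1) = 16
(2) = 4.98*l^2 - 1.46*l + 2.6
(3) = -8
(4) = 2*a - 4
(5) = (11.7292*s^5 + 18.0268*s^4 - 4.0812*s^3 - 29.0655*s^2 - 3.025*s - 3.4573)/(24.7009*s^4 + 0.0994*s^3 - 8.7471*s^2 - 0.0176*s + 0.7744)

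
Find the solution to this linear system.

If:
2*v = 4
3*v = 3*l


Then:
l = 2
v = 2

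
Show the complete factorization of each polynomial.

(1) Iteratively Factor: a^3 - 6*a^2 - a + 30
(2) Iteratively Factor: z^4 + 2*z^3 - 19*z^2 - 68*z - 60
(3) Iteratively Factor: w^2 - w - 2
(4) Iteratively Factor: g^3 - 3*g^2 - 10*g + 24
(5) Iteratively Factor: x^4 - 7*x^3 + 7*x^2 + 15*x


(1) = (a + 2)*(a^2 - 8*a + 15) = (a - 3)*(a + 2)*(a - 5)
(2) = (z + 3)*(z^3 - z^2 - 16*z - 20) = (z + 2)*(z + 3)*(z^2 - 3*z - 10) = (z - 5)*(z + 2)*(z + 3)*(z + 2)
(3) = (w - 2)*(w + 1)
(4) = (g + 3)*(g^2 - 6*g + 8) = (g - 4)*(g + 3)*(g - 2)
(5) = (x)*(x^3 - 7*x^2 + 7*x + 15) = x*(x - 5)*(x^2 - 2*x - 3) = x*(x - 5)*(x + 1)*(x - 3)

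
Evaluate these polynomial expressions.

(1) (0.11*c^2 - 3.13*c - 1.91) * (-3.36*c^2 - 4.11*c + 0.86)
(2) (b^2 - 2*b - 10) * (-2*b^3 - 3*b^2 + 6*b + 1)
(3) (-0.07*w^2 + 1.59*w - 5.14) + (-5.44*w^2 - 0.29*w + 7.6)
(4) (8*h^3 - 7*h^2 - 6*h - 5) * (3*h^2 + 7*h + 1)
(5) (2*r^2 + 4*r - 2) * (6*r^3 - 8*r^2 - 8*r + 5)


(1) = -0.3696*c^4 + 10.0647*c^3 + 19.3765*c^2 + 5.1583*c - 1.6426
(2) = -2*b^5 + b^4 + 32*b^3 + 19*b^2 - 62*b - 10
(3) = -5.51*w^2 + 1.3*w + 2.46
(4) = 24*h^5 + 35*h^4 - 59*h^3 - 64*h^2 - 41*h - 5
(5) = 12*r^5 + 8*r^4 - 60*r^3 - 6*r^2 + 36*r - 10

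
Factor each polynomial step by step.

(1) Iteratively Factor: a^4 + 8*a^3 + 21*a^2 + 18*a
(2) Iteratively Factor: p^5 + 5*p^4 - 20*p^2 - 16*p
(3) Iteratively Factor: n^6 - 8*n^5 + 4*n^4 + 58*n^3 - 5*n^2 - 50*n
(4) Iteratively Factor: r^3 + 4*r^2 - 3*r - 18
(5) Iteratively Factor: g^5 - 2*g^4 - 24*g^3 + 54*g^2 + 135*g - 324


(1) = (a + 3)*(a^3 + 5*a^2 + 6*a) = a*(a + 3)*(a^2 + 5*a + 6) = a*(a + 2)*(a + 3)*(a + 3)
(2) = (p)*(p^4 + 5*p^3 - 20*p - 16) = p*(p + 4)*(p^3 + p^2 - 4*p - 4) = p*(p - 2)*(p + 4)*(p^2 + 3*p + 2) = p*(p - 2)*(p + 1)*(p + 4)*(p + 2)
(3) = (n + 1)*(n^5 - 9*n^4 + 13*n^3 + 45*n^2 - 50*n) = (n - 5)*(n + 1)*(n^4 - 4*n^3 - 7*n^2 + 10*n) = (n - 5)*(n + 1)*(n + 2)*(n^3 - 6*n^2 + 5*n) = n*(n - 5)*(n + 1)*(n + 2)*(n^2 - 6*n + 5) = n*(n - 5)^2*(n + 1)*(n + 2)*(n - 1)
(4) = (r + 3)*(r^2 + r - 6) = (r + 3)^2*(r - 2)
(5) = (g + 3)*(g^4 - 5*g^3 - 9*g^2 + 81*g - 108) = (g - 3)*(g + 3)*(g^3 - 2*g^2 - 15*g + 36) = (g - 3)*(g + 3)*(g + 4)*(g^2 - 6*g + 9) = (g - 3)^2*(g + 3)*(g + 4)*(g - 3)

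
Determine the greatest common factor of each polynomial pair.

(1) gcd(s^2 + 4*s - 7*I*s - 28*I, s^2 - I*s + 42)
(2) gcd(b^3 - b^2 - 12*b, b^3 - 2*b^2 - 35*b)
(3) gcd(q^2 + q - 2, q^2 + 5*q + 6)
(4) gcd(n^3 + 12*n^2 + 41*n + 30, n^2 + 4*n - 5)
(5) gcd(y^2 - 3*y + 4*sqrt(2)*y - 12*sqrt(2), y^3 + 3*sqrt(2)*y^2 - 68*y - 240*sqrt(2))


(1) = gcd((s + 4)*(s - 7*I), (s - 7*I)*(s + 6*I)) = s - 7*I
(2) = b
(3) = gcd((q - 1)*(q + 2), (q + 2)*(q + 3)) = q + 2
(4) = gcd((n + 1)*(n + 5)*(n + 6), (n - 1)*(n + 5)) = n + 5
(5) = y + 4*sqrt(2)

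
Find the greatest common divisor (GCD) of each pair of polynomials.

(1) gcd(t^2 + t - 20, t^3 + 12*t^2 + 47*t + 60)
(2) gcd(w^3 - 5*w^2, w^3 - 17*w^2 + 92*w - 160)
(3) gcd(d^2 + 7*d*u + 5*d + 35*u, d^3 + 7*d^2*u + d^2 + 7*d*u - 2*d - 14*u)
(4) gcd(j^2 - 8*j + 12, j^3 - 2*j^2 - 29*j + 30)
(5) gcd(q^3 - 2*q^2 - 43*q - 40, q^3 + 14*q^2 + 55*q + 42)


(1) = t + 5
(2) = w - 5
(3) = d + 7*u
(4) = j - 6
(5) = gcd((q - 8)*(q + 1)*(q + 5), (q + 1)*(q + 6)*(q + 7)) = q + 1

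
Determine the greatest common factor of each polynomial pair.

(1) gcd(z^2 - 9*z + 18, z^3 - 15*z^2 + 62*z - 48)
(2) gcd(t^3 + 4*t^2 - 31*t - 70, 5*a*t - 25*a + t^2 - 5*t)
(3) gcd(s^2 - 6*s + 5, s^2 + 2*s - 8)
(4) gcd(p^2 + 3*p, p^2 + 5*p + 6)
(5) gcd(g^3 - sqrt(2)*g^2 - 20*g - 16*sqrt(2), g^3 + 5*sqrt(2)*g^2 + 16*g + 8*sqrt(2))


(1) = z - 6
(2) = t - 5
(3) = gcd((s - 5)*(s - 1), (s - 2)*(s + 4)) = 1
(4) = gcd(p*(p + 3), (p + 2)*(p + 3)) = p + 3
(5) = gcd((g - 4*sqrt(2))*(g + sqrt(2))*(g + 2*sqrt(2)), (g + sqrt(2))*(g + 2*sqrt(2))^2) = g^2 + 3*sqrt(2)*g + 4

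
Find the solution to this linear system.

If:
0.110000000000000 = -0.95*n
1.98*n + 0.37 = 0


Then:
No Solution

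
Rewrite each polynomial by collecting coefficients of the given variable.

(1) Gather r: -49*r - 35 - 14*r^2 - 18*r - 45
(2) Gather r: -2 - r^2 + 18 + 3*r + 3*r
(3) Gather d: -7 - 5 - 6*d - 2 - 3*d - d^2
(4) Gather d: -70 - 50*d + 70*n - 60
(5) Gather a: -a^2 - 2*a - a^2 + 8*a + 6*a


(1) = -14*r^2 - 67*r - 80
(2) = -r^2 + 6*r + 16
(3) = -d^2 - 9*d - 14
(4) = -50*d + 70*n - 130
(5) = -2*a^2 + 12*a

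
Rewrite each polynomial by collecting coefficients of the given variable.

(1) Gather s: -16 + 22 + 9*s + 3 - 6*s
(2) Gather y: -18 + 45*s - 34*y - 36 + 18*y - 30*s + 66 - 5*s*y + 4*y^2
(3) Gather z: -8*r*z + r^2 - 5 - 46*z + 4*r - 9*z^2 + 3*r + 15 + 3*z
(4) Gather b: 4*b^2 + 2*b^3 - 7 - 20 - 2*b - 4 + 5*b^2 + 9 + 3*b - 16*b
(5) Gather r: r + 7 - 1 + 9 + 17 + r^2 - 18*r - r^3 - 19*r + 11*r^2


(1) = 3*s + 9
(2) = 15*s + 4*y^2 + y*(-5*s - 16) + 12
(3) = r^2 + 7*r - 9*z^2 + z*(-8*r - 43) + 10
(4) = 2*b^3 + 9*b^2 - 15*b - 22
(5) = -r^3 + 12*r^2 - 36*r + 32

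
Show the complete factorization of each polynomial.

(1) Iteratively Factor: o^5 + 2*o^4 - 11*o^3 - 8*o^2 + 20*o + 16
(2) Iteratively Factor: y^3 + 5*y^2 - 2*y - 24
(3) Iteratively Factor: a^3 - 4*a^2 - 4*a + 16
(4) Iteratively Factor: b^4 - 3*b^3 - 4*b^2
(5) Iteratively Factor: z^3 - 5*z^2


(1) = (o - 2)*(o^4 + 4*o^3 - 3*o^2 - 14*o - 8) = (o - 2)*(o + 1)*(o^3 + 3*o^2 - 6*o - 8) = (o - 2)^2*(o + 1)*(o^2 + 5*o + 4) = (o - 2)^2*(o + 1)^2*(o + 4)
(2) = (y + 3)*(y^2 + 2*y - 8) = (y + 3)*(y + 4)*(y - 2)
(3) = (a - 4)*(a^2 - 4) = (a - 4)*(a - 2)*(a + 2)
(4) = (b - 4)*(b^3 + b^2) = b*(b - 4)*(b^2 + b) = b*(b - 4)*(b + 1)*(b)
(5) = (z)*(z^2 - 5*z) = z*(z - 5)*(z)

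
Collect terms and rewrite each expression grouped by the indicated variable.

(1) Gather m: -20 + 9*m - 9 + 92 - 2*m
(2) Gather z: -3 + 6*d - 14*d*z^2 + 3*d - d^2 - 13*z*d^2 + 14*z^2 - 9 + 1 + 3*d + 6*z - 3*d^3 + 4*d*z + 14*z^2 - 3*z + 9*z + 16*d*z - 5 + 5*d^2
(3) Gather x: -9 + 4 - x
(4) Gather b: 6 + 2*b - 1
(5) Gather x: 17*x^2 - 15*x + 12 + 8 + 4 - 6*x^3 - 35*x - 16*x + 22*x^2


(1) = 7*m + 63
(2) = -3*d^3 + 4*d^2 + 12*d + z^2*(28 - 14*d) + z*(-13*d^2 + 20*d + 12) - 16
(3) = -x - 5
(4) = 2*b + 5
(5) = -6*x^3 + 39*x^2 - 66*x + 24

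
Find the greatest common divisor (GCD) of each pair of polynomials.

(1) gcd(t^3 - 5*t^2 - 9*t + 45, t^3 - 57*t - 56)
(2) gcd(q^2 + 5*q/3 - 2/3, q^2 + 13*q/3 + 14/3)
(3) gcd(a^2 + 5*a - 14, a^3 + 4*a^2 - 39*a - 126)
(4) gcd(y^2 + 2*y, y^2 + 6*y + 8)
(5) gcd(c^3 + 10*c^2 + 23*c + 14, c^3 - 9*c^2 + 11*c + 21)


(1) = 1
(2) = q + 2
(3) = a + 7
(4) = gcd(y*(y + 2), (y + 2)*(y + 4)) = y + 2
(5) = gcd((c + 1)*(c + 2)*(c + 7), (c - 7)*(c - 3)*(c + 1)) = c + 1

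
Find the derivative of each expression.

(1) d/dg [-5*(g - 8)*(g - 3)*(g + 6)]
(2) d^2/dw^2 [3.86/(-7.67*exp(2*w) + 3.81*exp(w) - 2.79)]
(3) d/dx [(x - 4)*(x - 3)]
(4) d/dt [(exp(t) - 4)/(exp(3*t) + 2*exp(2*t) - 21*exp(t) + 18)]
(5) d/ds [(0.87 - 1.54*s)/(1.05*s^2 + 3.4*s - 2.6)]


(1) = -15*g^2 + 50*g + 210
(2) = (-3.86*(15.34*exp(w) - 3.81)*(30.68*exp(w) - 7.62)*exp(w) + (118.4248*exp(w) - 14.7066)*(7.67*exp(2*w) - 3.81*exp(w) + 2.79))*exp(w)/(7.67*exp(2*w) - 3.81*exp(w) + 2.79)^3
(3) = 2*x - 7
(4) = (-(exp(t) - 4)*(3*exp(2*t) + 4*exp(t) - 21) + exp(3*t) + 2*exp(2*t) - 21*exp(t) + 18)*exp(t)/(exp(3*t) + 2*exp(2*t) - 21*exp(t) + 18)^2
(5) = (1.617*s^2 - 1.827*s + 1.046)/(1.1025*s^4 + 7.14*s^3 + 6.1*s^2 - 17.68*s + 6.76)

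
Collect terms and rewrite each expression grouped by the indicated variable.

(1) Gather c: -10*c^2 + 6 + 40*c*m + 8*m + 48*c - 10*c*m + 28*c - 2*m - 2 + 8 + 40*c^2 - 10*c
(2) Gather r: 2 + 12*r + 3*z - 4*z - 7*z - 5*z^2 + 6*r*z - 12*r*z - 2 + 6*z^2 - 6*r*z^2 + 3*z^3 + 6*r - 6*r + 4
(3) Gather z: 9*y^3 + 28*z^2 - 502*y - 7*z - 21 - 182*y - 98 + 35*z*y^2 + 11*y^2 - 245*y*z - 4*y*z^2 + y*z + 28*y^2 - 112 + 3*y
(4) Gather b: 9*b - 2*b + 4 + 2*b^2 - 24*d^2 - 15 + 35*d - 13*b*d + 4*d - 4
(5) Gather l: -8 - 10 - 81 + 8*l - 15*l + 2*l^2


(1) = 30*c^2 + c*(30*m + 66) + 6*m + 12
(2) = r*(-6*z^2 - 6*z + 12) + 3*z^3 + z^2 - 8*z + 4
(3) = 9*y^3 + 39*y^2 - 681*y + z^2*(28 - 4*y) + z*(35*y^2 - 244*y - 7) - 231
(4) = 2*b^2 + b*(7 - 13*d) - 24*d^2 + 39*d - 15
(5) = 2*l^2 - 7*l - 99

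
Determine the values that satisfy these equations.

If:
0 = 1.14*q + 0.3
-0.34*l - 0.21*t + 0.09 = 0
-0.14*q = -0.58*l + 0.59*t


Then:
l = 0.14
q = -0.26
t = 0.20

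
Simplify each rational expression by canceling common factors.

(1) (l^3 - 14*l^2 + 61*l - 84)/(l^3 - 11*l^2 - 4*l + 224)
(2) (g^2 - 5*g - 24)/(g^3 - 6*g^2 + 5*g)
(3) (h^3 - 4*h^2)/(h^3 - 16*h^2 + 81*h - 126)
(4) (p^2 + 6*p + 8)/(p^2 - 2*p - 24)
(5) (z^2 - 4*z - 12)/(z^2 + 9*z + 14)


(1) = (l^2 - 7*l + 12)/(l^2 - 4*l - 32)
(2) = (g^2 - 5*g - 24)/(g^3 - 6*g^2 + 5*g)
(3) = (h^3 - 4*h^2)/(h^3 - 16*h^2 + 81*h - 126)
(4) = (p + 2)/(p - 6)
(5) = (z - 6)/(z + 7)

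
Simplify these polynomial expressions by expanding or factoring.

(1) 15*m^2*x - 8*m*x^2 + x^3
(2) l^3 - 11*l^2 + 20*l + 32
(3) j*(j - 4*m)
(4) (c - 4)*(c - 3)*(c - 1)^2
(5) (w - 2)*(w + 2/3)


(1) = x*(-5*m + x)*(-3*m + x)
(2) = (l - 8)*(l - 4)*(l + 1)
(3) = j^2 - 4*j*m
(4) = c^4 - 9*c^3 + 27*c^2 - 31*c + 12
(5) = w^2 - 4*w/3 - 4/3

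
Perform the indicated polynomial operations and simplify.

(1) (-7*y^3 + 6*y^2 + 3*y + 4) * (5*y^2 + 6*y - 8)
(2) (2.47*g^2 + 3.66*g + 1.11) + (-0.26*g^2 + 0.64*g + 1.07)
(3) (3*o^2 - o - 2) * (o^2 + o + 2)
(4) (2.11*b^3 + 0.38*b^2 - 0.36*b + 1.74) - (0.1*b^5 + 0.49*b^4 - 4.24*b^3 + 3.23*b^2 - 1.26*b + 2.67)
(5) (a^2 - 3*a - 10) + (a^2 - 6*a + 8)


(1) = -35*y^5 - 12*y^4 + 107*y^3 - 10*y^2 - 32
(2) = 2.21*g^2 + 4.3*g + 2.18
(3) = 3*o^4 + 2*o^3 + 3*o^2 - 4*o - 4
(4) = -0.1*b^5 - 0.49*b^4 + 6.35*b^3 - 2.85*b^2 + 0.9*b - 0.93
(5) = 2*a^2 - 9*a - 2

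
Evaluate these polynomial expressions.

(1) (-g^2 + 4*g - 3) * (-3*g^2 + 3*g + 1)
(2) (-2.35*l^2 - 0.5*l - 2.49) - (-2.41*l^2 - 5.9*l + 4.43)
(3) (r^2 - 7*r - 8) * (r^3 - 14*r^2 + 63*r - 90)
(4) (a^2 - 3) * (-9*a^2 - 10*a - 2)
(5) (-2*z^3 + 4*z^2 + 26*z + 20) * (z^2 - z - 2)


(1) = 3*g^4 - 15*g^3 + 20*g^2 - 5*g - 3
(2) = 0.06*l^2 + 5.4*l - 6.92
(3) = r^5 - 21*r^4 + 153*r^3 - 419*r^2 + 126*r + 720
(4) = -9*a^4 - 10*a^3 + 25*a^2 + 30*a + 6
(5) = -2*z^5 + 6*z^4 + 26*z^3 - 14*z^2 - 72*z - 40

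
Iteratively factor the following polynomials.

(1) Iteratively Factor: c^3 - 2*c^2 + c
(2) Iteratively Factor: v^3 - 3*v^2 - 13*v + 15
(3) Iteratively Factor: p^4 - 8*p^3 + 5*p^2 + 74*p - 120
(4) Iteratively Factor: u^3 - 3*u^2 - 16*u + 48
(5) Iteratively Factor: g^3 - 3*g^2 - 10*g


(1) = (c - 1)*(c^2 - c) = c*(c - 1)*(c - 1)
(2) = (v + 3)*(v^2 - 6*v + 5) = (v - 5)*(v + 3)*(v - 1)
(3) = (p - 2)*(p^3 - 6*p^2 - 7*p + 60) = (p - 5)*(p - 2)*(p^2 - p - 12) = (p - 5)*(p - 2)*(p + 3)*(p - 4)
(4) = (u - 3)*(u^2 - 16) = (u - 4)*(u - 3)*(u + 4)
(5) = (g)*(g^2 - 3*g - 10) = g*(g + 2)*(g - 5)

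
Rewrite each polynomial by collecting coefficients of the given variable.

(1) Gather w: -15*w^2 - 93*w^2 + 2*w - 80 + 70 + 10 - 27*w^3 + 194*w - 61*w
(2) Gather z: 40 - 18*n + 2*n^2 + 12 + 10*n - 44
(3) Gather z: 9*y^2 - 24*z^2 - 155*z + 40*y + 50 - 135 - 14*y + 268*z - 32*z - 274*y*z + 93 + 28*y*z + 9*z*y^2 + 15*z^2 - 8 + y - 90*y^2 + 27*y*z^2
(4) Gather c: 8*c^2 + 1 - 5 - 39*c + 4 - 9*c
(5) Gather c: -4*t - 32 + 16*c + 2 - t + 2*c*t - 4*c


(1) = -27*w^3 - 108*w^2 + 135*w
(2) = 2*n^2 - 8*n + 8
(3) = -81*y^2 + 27*y + z^2*(27*y - 9) + z*(9*y^2 - 246*y + 81)
(4) = 8*c^2 - 48*c
(5) = c*(2*t + 12) - 5*t - 30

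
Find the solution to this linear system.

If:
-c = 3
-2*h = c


Then:
c = -3
h = 3/2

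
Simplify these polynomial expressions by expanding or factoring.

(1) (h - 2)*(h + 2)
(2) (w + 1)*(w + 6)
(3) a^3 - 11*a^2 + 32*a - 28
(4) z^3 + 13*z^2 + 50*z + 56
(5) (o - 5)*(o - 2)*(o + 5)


(1) = h^2 - 4
(2) = w^2 + 7*w + 6
(3) = (a - 7)*(a - 2)^2
(4) = (z + 2)*(z + 4)*(z + 7)
(5) = o^3 - 2*o^2 - 25*o + 50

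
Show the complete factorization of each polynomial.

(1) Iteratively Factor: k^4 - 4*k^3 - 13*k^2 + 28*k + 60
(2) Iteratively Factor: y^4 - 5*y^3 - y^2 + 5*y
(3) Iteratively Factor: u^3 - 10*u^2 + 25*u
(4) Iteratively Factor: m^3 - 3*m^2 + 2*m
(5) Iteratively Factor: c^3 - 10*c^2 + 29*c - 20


(1) = (k - 3)*(k^3 - k^2 - 16*k - 20) = (k - 5)*(k - 3)*(k^2 + 4*k + 4) = (k - 5)*(k - 3)*(k + 2)*(k + 2)
(2) = (y - 1)*(y^3 - 4*y^2 - 5*y) = (y - 5)*(y - 1)*(y^2 + y) = (y - 5)*(y - 1)*(y + 1)*(y)
(3) = (u - 5)*(u^2 - 5*u) = (u - 5)^2*(u)
(4) = (m - 2)*(m^2 - m) = m*(m - 2)*(m - 1)
(5) = (c - 4)*(c^2 - 6*c + 5) = (c - 4)*(c - 1)*(c - 5)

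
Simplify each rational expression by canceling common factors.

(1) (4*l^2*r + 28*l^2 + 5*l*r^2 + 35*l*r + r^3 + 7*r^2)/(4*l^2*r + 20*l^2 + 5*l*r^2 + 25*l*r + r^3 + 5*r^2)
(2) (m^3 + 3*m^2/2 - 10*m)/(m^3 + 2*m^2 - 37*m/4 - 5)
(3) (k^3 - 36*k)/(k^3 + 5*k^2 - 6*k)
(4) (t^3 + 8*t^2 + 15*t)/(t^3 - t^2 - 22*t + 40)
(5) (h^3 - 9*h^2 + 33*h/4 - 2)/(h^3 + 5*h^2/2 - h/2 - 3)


(1) = (r + 7)/(r + 5)
(2) = 2*m/(2*m + 1)
(3) = (k - 6)/(k - 1)
(4) = (t^2 + 3*t)/(t^2 - 6*t + 8)
(5) = (4*h^3 - 36*h^2 + 33*h - 8)/(4*h^3 + 10*h^2 - 2*h - 12)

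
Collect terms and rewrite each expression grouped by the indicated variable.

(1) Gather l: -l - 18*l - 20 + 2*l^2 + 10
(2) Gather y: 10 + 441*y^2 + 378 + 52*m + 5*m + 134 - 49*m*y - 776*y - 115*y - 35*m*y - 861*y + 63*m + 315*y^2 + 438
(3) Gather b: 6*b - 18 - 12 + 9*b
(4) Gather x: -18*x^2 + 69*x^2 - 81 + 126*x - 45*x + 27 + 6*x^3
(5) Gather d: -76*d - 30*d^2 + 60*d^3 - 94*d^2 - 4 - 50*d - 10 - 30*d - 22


(1) = 2*l^2 - 19*l - 10
(2) = 120*m + 756*y^2 + y*(-84*m - 1752) + 960
(3) = 15*b - 30
(4) = 6*x^3 + 51*x^2 + 81*x - 54
(5) = 60*d^3 - 124*d^2 - 156*d - 36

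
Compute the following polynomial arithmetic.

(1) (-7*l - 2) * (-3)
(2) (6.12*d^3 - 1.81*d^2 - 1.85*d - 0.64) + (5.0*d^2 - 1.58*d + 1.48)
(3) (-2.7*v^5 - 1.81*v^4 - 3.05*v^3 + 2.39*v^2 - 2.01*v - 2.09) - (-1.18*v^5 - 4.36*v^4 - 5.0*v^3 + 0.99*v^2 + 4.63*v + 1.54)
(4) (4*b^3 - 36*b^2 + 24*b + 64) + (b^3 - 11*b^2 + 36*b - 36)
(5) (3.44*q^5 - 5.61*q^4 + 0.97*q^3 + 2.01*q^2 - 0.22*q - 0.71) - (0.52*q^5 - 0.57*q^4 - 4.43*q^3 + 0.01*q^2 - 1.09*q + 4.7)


(1) = 21*l + 6
(2) = 6.12*d^3 + 3.19*d^2 - 3.43*d + 0.84
(3) = -1.52*v^5 + 2.55*v^4 + 1.95*v^3 + 1.4*v^2 - 6.64*v - 3.63
(4) = 5*b^3 - 47*b^2 + 60*b + 28
(5) = 2.92*q^5 - 5.04*q^4 + 5.4*q^3 + 2.0*q^2 + 0.87*q - 5.41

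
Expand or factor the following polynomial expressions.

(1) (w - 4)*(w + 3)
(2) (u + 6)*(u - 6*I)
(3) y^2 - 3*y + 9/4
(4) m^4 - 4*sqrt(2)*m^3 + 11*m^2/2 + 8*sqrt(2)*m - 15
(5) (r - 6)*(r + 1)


(1) = w^2 - w - 12
(2) = u^2 + 6*u - 6*I*u - 36*I
(3) = (y - 3/2)^2
(4) = (m - 5*sqrt(2)/2)*(m - 3*sqrt(2)/2)*(m - sqrt(2))*(m + sqrt(2))
(5) = r^2 - 5*r - 6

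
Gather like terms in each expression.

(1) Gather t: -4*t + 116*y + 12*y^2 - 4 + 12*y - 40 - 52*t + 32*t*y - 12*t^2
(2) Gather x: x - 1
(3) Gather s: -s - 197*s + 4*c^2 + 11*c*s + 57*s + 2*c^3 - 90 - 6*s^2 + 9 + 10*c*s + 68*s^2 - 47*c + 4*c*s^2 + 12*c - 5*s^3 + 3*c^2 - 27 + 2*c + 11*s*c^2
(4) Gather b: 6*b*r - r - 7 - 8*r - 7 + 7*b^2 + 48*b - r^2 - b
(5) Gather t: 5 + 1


(1) = -12*t^2 + t*(32*y - 56) + 12*y^2 + 128*y - 44
(2) = x - 1
(3) = 2*c^3 + 7*c^2 - 33*c - 5*s^3 + s^2*(4*c + 62) + s*(11*c^2 + 21*c - 141) - 108
(4) = 7*b^2 + b*(6*r + 47) - r^2 - 9*r - 14
(5) = 6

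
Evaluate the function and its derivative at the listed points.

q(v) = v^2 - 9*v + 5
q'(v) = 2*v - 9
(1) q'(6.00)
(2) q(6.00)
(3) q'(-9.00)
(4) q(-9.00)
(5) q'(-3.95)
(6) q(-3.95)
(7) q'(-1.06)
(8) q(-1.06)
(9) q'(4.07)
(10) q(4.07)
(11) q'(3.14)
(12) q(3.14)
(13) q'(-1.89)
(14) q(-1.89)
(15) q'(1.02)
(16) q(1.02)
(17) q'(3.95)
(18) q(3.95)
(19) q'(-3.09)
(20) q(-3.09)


(1) = 3.00
(2) = -13.00
(3) = -27.00
(4) = 167.00
(5) = -16.90
(6) = 56.15
(7) = -11.12
(8) = 15.66
(9) = -0.86
(10) = -15.07
(11) = -2.72
(12) = -13.40
(13) = -12.78
(14) = 25.58
(15) = -6.96
(16) = -3.14
(17) = -1.10
(18) = -14.95
(19) = -15.18
(20) = 42.36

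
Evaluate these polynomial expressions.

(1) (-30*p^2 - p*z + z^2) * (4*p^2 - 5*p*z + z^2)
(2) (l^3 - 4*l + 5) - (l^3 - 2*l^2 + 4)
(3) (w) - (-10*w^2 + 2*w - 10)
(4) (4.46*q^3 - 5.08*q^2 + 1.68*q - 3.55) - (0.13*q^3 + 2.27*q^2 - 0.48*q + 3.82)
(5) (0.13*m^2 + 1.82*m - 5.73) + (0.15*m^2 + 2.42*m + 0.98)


(1) = -120*p^4 + 146*p^3*z - 21*p^2*z^2 - 6*p*z^3 + z^4
(2) = 2*l^2 - 4*l + 1
(3) = 10*w^2 - w + 10
(4) = 4.33*q^3 - 7.35*q^2 + 2.16*q - 7.37
(5) = 0.28*m^2 + 4.24*m - 4.75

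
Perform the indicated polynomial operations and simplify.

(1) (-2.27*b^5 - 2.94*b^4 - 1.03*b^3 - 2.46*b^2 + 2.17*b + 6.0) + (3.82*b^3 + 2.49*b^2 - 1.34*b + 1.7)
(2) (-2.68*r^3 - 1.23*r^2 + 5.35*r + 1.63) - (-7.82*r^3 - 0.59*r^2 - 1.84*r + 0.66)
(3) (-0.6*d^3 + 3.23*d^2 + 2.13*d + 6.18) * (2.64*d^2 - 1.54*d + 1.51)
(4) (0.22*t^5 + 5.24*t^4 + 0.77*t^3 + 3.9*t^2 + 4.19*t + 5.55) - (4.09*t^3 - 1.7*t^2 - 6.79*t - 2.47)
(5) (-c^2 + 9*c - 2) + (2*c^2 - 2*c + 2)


(1) = -2.27*b^5 - 2.94*b^4 + 2.79*b^3 + 0.03*b^2 + 0.83*b + 7.7
(2) = 5.14*r^3 - 0.64*r^2 + 7.19*r + 0.97
(3) = -1.584*d^5 + 9.4512*d^4 - 0.257*d^3 + 17.9123*d^2 - 6.3009*d + 9.3318
(4) = 0.22*t^5 + 5.24*t^4 - 3.32*t^3 + 5.6*t^2 + 10.98*t + 8.02
(5) = c^2 + 7*c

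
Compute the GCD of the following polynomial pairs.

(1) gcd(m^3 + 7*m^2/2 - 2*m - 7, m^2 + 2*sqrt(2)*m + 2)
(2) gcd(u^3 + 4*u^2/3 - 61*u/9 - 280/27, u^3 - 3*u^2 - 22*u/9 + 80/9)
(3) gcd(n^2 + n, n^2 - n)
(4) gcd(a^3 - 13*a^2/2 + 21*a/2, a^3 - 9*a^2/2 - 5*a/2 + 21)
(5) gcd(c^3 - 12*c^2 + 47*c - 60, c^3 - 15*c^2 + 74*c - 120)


(1) = m + sqrt(2)
(2) = u^2 - u - 40/9
(3) = n
(4) = gcd(a*(a - 7/2)*(a - 3), (a - 7/2)*(a - 3)*(a + 2)) = a^2 - 13*a/2 + 21/2
(5) = c^2 - 9*c + 20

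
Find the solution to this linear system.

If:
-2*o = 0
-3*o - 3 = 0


Then:
No Solution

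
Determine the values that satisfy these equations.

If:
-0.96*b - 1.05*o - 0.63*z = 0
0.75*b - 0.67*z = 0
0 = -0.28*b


Then:
b = 0.00
o = 0.00
z = 0.00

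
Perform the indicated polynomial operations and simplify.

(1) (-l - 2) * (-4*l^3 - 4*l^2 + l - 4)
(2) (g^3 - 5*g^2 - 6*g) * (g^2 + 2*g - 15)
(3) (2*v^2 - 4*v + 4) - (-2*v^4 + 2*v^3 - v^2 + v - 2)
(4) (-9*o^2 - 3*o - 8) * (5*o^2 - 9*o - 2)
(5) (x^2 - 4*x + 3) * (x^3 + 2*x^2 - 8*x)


(1) = 4*l^4 + 12*l^3 + 7*l^2 + 2*l + 8
(2) = g^5 - 3*g^4 - 31*g^3 + 63*g^2 + 90*g
(3) = 2*v^4 - 2*v^3 + 3*v^2 - 5*v + 6
(4) = -45*o^4 + 66*o^3 + 5*o^2 + 78*o + 16
(5) = x^5 - 2*x^4 - 13*x^3 + 38*x^2 - 24*x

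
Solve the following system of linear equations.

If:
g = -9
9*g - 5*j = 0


Then:
g = -9
j = -81/5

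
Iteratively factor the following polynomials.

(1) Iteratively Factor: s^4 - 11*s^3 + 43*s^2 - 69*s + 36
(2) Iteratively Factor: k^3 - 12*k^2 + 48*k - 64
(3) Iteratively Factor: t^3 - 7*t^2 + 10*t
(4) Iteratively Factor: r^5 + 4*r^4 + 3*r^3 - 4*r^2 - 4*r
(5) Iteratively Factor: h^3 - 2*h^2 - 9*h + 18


(1) = (s - 3)*(s^3 - 8*s^2 + 19*s - 12) = (s - 3)*(s - 1)*(s^2 - 7*s + 12) = (s - 4)*(s - 3)*(s - 1)*(s - 3)
(2) = (k - 4)*(k^2 - 8*k + 16) = (k - 4)^2*(k - 4)
(3) = (t - 5)*(t^2 - 2*t) = t*(t - 5)*(t - 2)
(4) = (r + 1)*(r^4 + 3*r^3 - 4*r) = (r + 1)*(r + 2)*(r^3 + r^2 - 2*r) = (r - 1)*(r + 1)*(r + 2)*(r^2 + 2*r) = r*(r - 1)*(r + 1)*(r + 2)*(r + 2)
(5) = (h - 2)*(h^2 - 9) = (h - 3)*(h - 2)*(h + 3)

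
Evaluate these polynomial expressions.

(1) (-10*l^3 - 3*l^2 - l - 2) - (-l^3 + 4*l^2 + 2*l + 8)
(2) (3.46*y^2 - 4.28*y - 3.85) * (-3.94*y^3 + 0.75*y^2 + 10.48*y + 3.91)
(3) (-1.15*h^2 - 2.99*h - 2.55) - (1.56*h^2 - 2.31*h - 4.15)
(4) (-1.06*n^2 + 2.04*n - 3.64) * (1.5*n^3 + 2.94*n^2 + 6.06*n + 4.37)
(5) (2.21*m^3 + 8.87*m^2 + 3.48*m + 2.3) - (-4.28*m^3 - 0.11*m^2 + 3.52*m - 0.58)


(1) = -9*l^3 - 7*l^2 - 3*l - 10
(2) = -13.6324*y^5 + 19.4582*y^4 + 48.2198*y^3 - 34.2133*y^2 - 57.0828*y - 15.0535
(3) = -2.71*h^2 - 0.68*h + 1.6
(4) = -1.59*n^5 - 0.0564*n^4 - 5.886*n^3 - 2.9714*n^2 - 13.1436*n - 15.9068
(5) = 6.49*m^3 + 8.98*m^2 - 0.04*m + 2.88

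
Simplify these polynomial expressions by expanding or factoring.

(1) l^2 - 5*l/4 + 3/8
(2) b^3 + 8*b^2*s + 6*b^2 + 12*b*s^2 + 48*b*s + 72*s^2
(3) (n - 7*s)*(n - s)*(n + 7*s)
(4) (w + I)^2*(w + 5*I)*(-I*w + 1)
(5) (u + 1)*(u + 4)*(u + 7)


(1) = (l - 3/4)*(l - 1/2)
(2) = (b + 6)*(b + 2*s)*(b + 6*s)
(3) = n^3 - n^2*s - 49*n*s^2 + 49*s^3
(4) = -I*w^4 + 8*w^3 + 18*I*w^2 - 16*w - 5*I
(5) = u^3 + 12*u^2 + 39*u + 28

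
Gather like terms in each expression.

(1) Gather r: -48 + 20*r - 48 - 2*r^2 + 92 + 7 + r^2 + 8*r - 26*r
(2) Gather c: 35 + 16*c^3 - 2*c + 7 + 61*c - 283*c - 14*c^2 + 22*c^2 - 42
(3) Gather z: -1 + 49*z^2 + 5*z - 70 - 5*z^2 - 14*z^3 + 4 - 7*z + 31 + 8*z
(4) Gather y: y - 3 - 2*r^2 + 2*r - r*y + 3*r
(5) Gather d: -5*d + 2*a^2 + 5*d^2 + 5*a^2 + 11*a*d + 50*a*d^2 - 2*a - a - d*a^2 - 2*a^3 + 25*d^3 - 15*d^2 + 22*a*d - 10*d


(1) = -r^2 + 2*r + 3
(2) = 16*c^3 + 8*c^2 - 224*c
(3) = -14*z^3 + 44*z^2 + 6*z - 36
(4) = -2*r^2 + 5*r + y*(1 - r) - 3
(5) = -2*a^3 + 7*a^2 - 3*a + 25*d^3 + d^2*(50*a - 10) + d*(-a^2 + 33*a - 15)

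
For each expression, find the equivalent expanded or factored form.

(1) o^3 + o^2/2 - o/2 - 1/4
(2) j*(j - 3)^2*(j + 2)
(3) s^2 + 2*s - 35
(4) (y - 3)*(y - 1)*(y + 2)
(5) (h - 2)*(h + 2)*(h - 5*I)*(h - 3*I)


(1) = (o + 1/2)*(o - sqrt(2)/2)*(o + sqrt(2)/2)
(2) = j^4 - 4*j^3 - 3*j^2 + 18*j
(3) = (s - 5)*(s + 7)
(4) = y^3 - 2*y^2 - 5*y + 6
(5) = h^4 - 8*I*h^3 - 19*h^2 + 32*I*h + 60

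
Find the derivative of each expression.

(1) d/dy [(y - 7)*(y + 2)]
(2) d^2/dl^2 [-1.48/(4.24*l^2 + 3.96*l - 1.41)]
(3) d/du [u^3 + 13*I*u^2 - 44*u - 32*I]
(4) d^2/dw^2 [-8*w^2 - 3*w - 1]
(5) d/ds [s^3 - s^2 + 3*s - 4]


(1) = 2*y - 5
(2) = (53.213696*l^2 + 49.699584*l - 1.48*(8.48*l + 3.96)*(16.96*l + 7.92) - 17.696064)/(4.24*l^2 + 3.96*l - 1.41)^3
(3) = 3*u^2 + 26*I*u - 44
(4) = -16
(5) = 3*s^2 - 2*s + 3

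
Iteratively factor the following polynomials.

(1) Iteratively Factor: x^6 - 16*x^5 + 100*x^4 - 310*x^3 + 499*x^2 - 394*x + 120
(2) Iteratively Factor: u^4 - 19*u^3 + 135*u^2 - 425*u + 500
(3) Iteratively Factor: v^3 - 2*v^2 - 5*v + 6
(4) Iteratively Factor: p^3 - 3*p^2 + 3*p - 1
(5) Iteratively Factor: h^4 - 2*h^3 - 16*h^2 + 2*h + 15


(1) = (x - 2)*(x^5 - 14*x^4 + 72*x^3 - 166*x^2 + 167*x - 60) = (x - 2)*(x - 1)*(x^4 - 13*x^3 + 59*x^2 - 107*x + 60) = (x - 5)*(x - 2)*(x - 1)*(x^3 - 8*x^2 + 19*x - 12) = (x - 5)*(x - 2)*(x - 1)^2*(x^2 - 7*x + 12) = (x - 5)*(x - 4)*(x - 2)*(x - 1)^2*(x - 3)
(2) = (u - 5)*(u^3 - 14*u^2 + 65*u - 100) = (u - 5)^2*(u^2 - 9*u + 20) = (u - 5)^3*(u - 4)
(3) = (v - 3)*(v^2 + v - 2) = (v - 3)*(v - 1)*(v + 2)
(4) = (p - 1)*(p^2 - 2*p + 1) = (p - 1)^2*(p - 1)
(5) = (h - 1)*(h^3 - h^2 - 17*h - 15) = (h - 1)*(h + 3)*(h^2 - 4*h - 5) = (h - 1)*(h + 1)*(h + 3)*(h - 5)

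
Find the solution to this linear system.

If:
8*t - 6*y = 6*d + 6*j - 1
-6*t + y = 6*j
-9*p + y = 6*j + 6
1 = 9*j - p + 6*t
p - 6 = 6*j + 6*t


Then:
d = 23/12
j = 7/3
p = -13/4
t = -31/8
y = -37/4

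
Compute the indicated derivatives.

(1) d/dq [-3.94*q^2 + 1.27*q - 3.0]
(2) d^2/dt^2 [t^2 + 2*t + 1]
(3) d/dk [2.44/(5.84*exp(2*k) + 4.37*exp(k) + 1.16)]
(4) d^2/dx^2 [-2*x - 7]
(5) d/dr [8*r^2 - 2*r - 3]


(1) = 1.27 - 7.88*q
(2) = 2
(3) = (-28.4992*exp(k) - 10.6628)*exp(k)/(5.84*exp(2*k) + 4.37*exp(k) + 1.16)^2
(4) = 0
(5) = 16*r - 2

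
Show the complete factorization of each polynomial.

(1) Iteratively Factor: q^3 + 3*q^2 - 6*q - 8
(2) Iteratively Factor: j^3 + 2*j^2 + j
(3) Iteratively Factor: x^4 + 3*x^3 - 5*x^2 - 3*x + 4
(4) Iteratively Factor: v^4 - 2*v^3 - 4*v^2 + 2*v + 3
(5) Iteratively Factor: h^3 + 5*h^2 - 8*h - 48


(1) = (q + 1)*(q^2 + 2*q - 8) = (q - 2)*(q + 1)*(q + 4)
(2) = (j + 1)*(j^2 + j) = (j + 1)^2*(j)
(3) = (x - 1)*(x^3 + 4*x^2 - x - 4) = (x - 1)*(x + 4)*(x^2 - 1) = (x - 1)*(x + 1)*(x + 4)*(x - 1)
(4) = (v - 1)*(v^3 - v^2 - 5*v - 3) = (v - 1)*(v + 1)*(v^2 - 2*v - 3) = (v - 1)*(v + 1)^2*(v - 3)
(5) = (h + 4)*(h^2 + h - 12) = (h + 4)^2*(h - 3)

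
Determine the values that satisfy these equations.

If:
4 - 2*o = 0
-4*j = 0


Then:
j = 0
o = 2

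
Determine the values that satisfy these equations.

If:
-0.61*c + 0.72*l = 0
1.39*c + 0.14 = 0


Then:
c = -0.10
l = -0.09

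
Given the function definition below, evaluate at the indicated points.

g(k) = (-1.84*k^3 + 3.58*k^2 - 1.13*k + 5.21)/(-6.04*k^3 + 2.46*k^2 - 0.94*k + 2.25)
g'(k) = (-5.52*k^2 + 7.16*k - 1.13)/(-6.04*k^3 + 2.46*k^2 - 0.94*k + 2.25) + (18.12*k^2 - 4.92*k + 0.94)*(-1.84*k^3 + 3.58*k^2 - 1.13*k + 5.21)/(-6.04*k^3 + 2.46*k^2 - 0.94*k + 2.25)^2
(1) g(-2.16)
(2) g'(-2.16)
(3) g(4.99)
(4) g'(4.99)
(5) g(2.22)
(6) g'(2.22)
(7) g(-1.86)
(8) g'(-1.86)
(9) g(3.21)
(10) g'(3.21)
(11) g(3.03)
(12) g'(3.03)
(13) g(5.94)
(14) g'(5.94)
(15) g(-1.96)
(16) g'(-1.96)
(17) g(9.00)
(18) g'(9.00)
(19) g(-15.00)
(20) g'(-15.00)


(1) = 0.56
(2) = 0.15
(3) = 0.20
(4) = 0.02
(5) = -0.00
(6) = 0.24
(7) = 0.61
(8) = 0.22
(9) = 0.13
(10) = 0.07
(11) = 0.11
(12) = 0.09
(13) = 0.22
(14) = 0.02
(15) = 0.59
(16) = 0.19
(17) = 0.25
(18) = 0.01
(19) = 0.34
(20) = 0.00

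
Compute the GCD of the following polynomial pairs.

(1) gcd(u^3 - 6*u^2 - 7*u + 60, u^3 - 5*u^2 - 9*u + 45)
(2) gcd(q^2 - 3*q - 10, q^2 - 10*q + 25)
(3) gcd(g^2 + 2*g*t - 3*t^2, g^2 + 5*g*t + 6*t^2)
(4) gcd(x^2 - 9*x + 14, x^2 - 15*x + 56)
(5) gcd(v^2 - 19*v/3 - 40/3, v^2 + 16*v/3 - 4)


(1) = gcd((u - 5)*(u - 4)*(u + 3), (u - 5)*(u - 3)*(u + 3)) = u^2 - 2*u - 15
(2) = q - 5
(3) = gcd((g - t)*(g + 3*t), (g + 2*t)*(g + 3*t)) = g + 3*t
(4) = gcd((x - 7)*(x - 2), (x - 8)*(x - 7)) = x - 7
(5) = 1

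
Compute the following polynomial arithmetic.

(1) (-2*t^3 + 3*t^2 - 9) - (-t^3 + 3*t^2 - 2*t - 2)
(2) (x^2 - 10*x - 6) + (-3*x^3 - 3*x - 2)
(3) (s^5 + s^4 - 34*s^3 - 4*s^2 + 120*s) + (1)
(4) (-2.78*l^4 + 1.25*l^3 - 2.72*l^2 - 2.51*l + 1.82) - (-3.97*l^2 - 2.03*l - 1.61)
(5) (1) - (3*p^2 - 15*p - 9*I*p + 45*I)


(1) = -t^3 + 2*t - 7
(2) = -3*x^3 + x^2 - 13*x - 8
(3) = s^5 + s^4 - 34*s^3 - 4*s^2 + 120*s + 1
(4) = -2.78*l^4 + 1.25*l^3 + 1.25*l^2 - 0.48*l + 3.43
(5) = -3*p^2 + 15*p + 9*I*p + 1 - 45*I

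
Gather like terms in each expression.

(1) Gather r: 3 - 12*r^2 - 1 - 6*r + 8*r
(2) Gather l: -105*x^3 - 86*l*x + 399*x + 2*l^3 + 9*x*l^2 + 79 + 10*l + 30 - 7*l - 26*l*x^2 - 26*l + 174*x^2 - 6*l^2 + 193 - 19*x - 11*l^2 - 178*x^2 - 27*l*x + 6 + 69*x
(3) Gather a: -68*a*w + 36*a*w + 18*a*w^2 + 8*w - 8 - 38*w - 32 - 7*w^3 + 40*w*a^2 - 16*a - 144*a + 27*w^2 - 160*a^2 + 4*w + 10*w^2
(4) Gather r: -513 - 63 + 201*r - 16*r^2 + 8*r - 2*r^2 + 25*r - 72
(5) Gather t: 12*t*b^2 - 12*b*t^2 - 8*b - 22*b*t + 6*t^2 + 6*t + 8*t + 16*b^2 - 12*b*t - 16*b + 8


(1) = -12*r^2 + 2*r + 2
(2) = 2*l^3 + l^2*(9*x - 17) + l*(-26*x^2 - 113*x - 23) - 105*x^3 - 4*x^2 + 449*x + 308
(3) = a^2*(40*w - 160) + a*(18*w^2 - 32*w - 160) - 7*w^3 + 37*w^2 - 26*w - 40
(4) = -18*r^2 + 234*r - 648
(5) = 16*b^2 - 24*b + t^2*(6 - 12*b) + t*(12*b^2 - 34*b + 14) + 8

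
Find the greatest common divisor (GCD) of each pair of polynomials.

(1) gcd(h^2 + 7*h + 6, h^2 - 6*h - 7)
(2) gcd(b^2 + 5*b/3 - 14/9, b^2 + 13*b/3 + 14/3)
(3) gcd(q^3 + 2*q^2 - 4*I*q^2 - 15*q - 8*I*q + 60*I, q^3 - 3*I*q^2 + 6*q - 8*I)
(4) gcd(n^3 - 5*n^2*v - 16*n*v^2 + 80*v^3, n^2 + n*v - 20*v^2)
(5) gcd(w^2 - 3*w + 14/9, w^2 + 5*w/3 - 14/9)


(1) = gcd((h + 1)*(h + 6), (h - 7)*(h + 1)) = h + 1
(2) = b + 7/3
(3) = q - 4*I
(4) = gcd((n - 5*v)*(n - 4*v)*(n + 4*v), (n - 4*v)*(n + 5*v)) = -n + 4*v
(5) = gcd((w - 7/3)*(w - 2/3), (w - 2/3)*(w + 7/3)) = w - 2/3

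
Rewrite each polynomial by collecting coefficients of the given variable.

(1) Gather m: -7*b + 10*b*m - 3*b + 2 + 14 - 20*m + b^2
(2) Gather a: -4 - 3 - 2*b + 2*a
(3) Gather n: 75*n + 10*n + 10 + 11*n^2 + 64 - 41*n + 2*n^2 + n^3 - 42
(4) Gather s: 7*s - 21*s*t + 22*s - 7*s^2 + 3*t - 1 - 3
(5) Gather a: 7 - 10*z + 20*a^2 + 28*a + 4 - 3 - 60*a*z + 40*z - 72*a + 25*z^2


(1) = b^2 - 10*b + m*(10*b - 20) + 16
(2) = 2*a - 2*b - 7
(3) = n^3 + 13*n^2 + 44*n + 32
(4) = -7*s^2 + s*(29 - 21*t) + 3*t - 4
(5) = 20*a^2 + a*(-60*z - 44) + 25*z^2 + 30*z + 8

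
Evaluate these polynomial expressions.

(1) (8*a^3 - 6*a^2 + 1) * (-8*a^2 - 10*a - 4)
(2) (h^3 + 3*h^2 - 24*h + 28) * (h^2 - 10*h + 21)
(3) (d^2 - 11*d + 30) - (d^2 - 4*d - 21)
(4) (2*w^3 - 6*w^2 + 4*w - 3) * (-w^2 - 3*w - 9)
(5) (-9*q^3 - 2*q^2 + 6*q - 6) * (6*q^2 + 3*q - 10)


(1) = -64*a^5 - 32*a^4 + 28*a^3 + 16*a^2 - 10*a - 4
(2) = h^5 - 7*h^4 - 33*h^3 + 331*h^2 - 784*h + 588
(3) = 51 - 7*d
(4) = -2*w^5 - 4*w^3 + 45*w^2 - 27*w + 27
(5) = -54*q^5 - 39*q^4 + 120*q^3 + 2*q^2 - 78*q + 60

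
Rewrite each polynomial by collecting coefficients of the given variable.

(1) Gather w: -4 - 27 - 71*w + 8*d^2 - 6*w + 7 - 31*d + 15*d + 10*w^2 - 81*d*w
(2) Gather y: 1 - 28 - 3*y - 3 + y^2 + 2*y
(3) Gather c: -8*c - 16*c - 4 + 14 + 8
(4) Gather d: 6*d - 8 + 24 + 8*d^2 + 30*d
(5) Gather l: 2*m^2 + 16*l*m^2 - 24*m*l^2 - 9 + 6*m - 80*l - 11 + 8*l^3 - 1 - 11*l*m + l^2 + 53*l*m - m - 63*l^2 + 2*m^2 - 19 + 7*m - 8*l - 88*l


(1) = 8*d^2 - 16*d + 10*w^2 + w*(-81*d - 77) - 24
(2) = y^2 - y - 30
(3) = 18 - 24*c
(4) = 8*d^2 + 36*d + 16
(5) = 8*l^3 + l^2*(-24*m - 62) + l*(16*m^2 + 42*m - 176) + 4*m^2 + 12*m - 40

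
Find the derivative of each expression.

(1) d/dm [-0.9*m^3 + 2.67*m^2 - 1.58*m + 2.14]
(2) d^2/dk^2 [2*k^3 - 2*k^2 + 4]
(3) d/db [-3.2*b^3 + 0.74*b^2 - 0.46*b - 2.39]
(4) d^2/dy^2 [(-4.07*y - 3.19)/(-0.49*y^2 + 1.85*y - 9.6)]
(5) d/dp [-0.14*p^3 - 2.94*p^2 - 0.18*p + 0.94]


(1) = -2.7*m^2 + 5.34*m - 1.58
(2) = 12*k - 4
(3) = -9.6*b^2 + 1.48*b - 0.46
(4) = ((11.9328 - 11.9658*y)*(0.49*y^2 - 1.85*y + 9.6) + (0.98*y - 1.85)*(1.96*y - 3.7)*(4.07*y + 3.19))/(0.49*y^2 - 1.85*y + 9.6)^3
(5) = -0.42*p^2 - 5.88*p - 0.18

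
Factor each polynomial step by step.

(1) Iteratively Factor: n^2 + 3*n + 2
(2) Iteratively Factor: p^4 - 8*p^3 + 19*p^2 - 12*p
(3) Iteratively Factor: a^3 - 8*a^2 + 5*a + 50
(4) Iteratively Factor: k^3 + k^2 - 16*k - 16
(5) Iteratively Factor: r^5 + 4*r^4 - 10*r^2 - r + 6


(1) = (n + 1)*(n + 2)
(2) = (p - 4)*(p^3 - 4*p^2 + 3*p) = p*(p - 4)*(p^2 - 4*p + 3) = p*(p - 4)*(p - 3)*(p - 1)
(3) = (a + 2)*(a^2 - 10*a + 25) = (a - 5)*(a + 2)*(a - 5)
(4) = (k - 4)*(k^2 + 5*k + 4) = (k - 4)*(k + 1)*(k + 4)
(5) = (r - 1)*(r^4 + 5*r^3 + 5*r^2 - 5*r - 6) = (r - 1)*(r + 3)*(r^3 + 2*r^2 - r - 2) = (r - 1)*(r + 1)*(r + 3)*(r^2 + r - 2) = (r - 1)*(r + 1)*(r + 2)*(r + 3)*(r - 1)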